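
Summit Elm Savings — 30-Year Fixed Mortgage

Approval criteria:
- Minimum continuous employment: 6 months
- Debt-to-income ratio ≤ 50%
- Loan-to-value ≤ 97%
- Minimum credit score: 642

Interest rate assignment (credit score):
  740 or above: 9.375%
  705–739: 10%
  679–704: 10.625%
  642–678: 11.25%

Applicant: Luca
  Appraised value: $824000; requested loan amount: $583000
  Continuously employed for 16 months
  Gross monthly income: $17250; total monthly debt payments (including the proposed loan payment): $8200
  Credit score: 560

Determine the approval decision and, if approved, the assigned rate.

Credit score 560 < 642 (below minimum)
LTV: 583,000 ÷ 824,000 = 70.8%, within 97% cap
Employment 16 ≥ 6 months
DTI = 8,200/17,250 = 47.5% ≤ 50%
Not all requirements met → denied.

Denied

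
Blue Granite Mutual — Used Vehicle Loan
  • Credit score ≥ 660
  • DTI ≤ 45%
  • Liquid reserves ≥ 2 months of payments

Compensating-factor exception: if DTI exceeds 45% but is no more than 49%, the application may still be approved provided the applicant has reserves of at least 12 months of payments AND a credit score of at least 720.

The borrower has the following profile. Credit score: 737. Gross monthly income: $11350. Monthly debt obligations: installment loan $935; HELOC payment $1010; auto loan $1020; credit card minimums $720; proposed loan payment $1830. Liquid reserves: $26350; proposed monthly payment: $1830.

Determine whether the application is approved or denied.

Approved

Credit score 737 ≥ 660 (meets base)
Total debts = (935 + 1,010 + 1,020 + 720 + 1,830) = 5,515. DTI = 5,515/11,350 = 48.6% > 45% — standard DTI limit exceeded.
Reserves: 26,350 ÷ 1,830 = 14.4 months (meets 2-month minimum)
48.6% falls in the override range (45%–49%), so the compensating-factor test applies.
Reserves 14.4 ≥ 12 months; credit score 737 ≥ 720.
Both compensating conditions met → exception applies.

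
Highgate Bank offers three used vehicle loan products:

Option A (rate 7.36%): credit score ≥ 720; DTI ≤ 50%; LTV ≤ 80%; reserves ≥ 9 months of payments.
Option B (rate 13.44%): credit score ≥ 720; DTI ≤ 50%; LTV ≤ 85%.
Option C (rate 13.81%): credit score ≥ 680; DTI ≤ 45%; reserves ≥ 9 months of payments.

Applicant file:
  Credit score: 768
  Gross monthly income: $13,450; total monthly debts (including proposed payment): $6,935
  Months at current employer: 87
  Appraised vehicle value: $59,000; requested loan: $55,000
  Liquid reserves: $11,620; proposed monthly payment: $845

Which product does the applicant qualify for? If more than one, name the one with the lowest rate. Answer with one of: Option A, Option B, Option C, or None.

None

DTI = 6,935/13,450 = 51.6%.
LTV = 55,000/59,000 = 93.2%.
Reserves = 11,620/845 = 13.8 months.
Option A: score 768 ≥ 720; DTI 51.6% > 50%; LTV 93.2% > 80%; reserves 13.8 ≥ 9 mo → does not qualify.
Option B: score 768 ≥ 720; DTI 51.6% > 50%; LTV 93.2% > 85% → does not qualify.
Option C: score 768 ≥ 680; DTI 51.6% > 45%; reserves 13.8 ≥ 9 mo → does not qualify.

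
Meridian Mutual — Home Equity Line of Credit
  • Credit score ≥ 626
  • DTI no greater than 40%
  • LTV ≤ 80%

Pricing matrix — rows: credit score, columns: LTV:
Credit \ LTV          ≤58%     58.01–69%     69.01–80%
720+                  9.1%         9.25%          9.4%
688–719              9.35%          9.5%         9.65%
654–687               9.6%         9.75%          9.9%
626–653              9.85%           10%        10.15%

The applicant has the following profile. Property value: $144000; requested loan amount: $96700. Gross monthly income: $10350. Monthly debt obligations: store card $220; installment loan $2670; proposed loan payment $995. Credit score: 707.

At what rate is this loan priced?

9.5%

Credit score 707 ≥ 626; Total monthly debts = (220 + 2,670 + 995) = 3,885. DTI = 3,885/10,350 = 37.5% ≤ 40%
LTV: 96,700 ÷ 144,000 = 67.2%, within 80% cap
Row: 707 falls in 688–719. Column: 67.2% falls in 58.01–69%. Rate = 9.5%.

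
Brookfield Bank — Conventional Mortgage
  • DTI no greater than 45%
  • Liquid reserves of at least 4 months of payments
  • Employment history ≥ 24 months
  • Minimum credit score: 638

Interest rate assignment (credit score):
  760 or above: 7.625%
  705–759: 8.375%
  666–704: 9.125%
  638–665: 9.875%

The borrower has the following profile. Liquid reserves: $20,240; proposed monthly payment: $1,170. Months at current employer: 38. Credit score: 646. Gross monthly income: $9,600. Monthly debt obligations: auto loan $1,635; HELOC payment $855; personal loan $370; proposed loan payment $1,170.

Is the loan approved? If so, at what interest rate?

Credit score 646 ≥ 638 (meets minimum)
Reserves: 20,240 ÷ 1,170 = 17.3 months (meets 4-month minimum)
Employment 38 ≥ 24 months
Total monthly debts = (1,635 + 855 + 370 + 1,170) = 4,030. Debt-to-income = 4,030/9,600 = 42% — meets 45% limit
All requirements met. Score 646 falls in the 638–665 tier → 9.875%.

Approved at 9.875%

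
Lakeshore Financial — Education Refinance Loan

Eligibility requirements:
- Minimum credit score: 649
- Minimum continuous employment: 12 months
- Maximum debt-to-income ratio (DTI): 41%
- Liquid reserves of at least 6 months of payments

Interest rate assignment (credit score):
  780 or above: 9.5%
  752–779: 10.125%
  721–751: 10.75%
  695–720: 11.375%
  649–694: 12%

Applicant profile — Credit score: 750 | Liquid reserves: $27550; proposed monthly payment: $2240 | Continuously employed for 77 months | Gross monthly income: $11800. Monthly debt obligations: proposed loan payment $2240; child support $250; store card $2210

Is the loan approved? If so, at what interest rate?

Credit score 750 ≥ 649 (meets minimum)
Employment 77 ≥ 12 months
Total monthly debts = (2,240 + 250 + 2,210) = 4,700. DTI: 4,700 ÷ 11,800 = 39.8%, within the 41% cap
Reserves: 27,550 ÷ 2,240 = 12.3 months (meets 6-month minimum)
All requirements met. Score 750 falls in the 721–751 tier → 10.75%.

Approved at 10.75%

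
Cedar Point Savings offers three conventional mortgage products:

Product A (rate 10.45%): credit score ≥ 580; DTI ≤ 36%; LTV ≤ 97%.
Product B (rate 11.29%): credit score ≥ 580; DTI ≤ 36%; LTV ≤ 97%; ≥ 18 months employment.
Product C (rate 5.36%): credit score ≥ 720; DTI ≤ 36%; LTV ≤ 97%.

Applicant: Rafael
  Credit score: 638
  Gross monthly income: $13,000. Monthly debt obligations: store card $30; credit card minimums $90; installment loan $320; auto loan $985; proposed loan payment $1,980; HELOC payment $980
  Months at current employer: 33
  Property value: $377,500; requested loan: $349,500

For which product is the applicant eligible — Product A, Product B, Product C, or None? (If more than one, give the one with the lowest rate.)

Total debts = (30 + 90 + 320 + 985 + 1,980 + 980) = 4,385; DTI = 4,385/13,000 = 33.7%.
LTV = 349,500/377,500 = 92.6%.
Product A: score 638 ≥ 580; DTI 33.7% ≤ 36%; LTV 92.6% ≤ 97% → qualifies.
Product B: score 638 ≥ 580; DTI 33.7% ≤ 36%; LTV 92.6% ≤ 97%; employment 33 ≥ 18 mo → qualifies.
Product C: score 638 < 720; DTI 33.7% ≤ 36%; LTV 92.6% ≤ 97% → does not qualify.
Qualifying: Product A, Product B. Lowest rate is 10.45% → Product A.

Product A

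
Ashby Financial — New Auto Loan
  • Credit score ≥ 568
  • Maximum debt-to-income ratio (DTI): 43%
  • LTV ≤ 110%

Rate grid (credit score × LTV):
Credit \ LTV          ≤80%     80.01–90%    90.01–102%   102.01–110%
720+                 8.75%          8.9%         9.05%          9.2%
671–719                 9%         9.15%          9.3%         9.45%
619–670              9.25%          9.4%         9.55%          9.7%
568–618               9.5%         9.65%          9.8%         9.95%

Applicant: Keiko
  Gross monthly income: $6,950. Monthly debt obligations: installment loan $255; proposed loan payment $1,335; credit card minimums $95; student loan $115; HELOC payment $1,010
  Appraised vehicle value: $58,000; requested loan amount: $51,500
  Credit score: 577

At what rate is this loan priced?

9.65%

Credit score 577 ≥ 568; Total monthly debts = (255 + 1,335 + 95 + 115 + 1,010) = 2,810. Debt-to-income = 2,810/6,950 = 40.4% — meets 43% limit
LTV = 51,500/58,000 = 88.8% ≤ 110%
Credit 577 → row 568–618; LTV 88.8% → column 80.01–90%. Grid cell → 9.65%.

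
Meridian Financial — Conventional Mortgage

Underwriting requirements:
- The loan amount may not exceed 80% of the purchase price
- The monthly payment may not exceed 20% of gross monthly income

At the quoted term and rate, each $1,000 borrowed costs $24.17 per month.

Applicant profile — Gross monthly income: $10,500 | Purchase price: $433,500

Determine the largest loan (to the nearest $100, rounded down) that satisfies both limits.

Payment cap: 20% × $10,500 = $2,100/month.
At $24.17 per $1,000, that supports 2,100/24.17 × 1,000 ≈ $86,884 → $86,800.
LTV cap: 80% × $433,500 = $346,800 → $346,800.
Binding constraint: payment-to-income.

$86,800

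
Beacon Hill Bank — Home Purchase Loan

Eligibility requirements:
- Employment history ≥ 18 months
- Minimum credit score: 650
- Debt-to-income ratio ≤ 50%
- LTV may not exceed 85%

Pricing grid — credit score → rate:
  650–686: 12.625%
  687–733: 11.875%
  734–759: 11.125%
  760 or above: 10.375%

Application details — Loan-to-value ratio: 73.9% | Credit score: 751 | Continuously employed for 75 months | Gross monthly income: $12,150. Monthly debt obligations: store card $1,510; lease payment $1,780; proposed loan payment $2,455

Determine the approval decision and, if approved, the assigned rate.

Approved at 11.125%

Credit score 751 ≥ 650 (meets minimum)
Total monthly debts = (1,510 + 1,780 + 2,455) = 5,745. DTI: 5,745 ÷ 12,150 = 47.3%, within the 50% cap
Employment 75 ≥ 18 months
LTV 73.9% ≤ 85%
All requirements met. Score 751 falls in the 734–759 tier → 11.125%.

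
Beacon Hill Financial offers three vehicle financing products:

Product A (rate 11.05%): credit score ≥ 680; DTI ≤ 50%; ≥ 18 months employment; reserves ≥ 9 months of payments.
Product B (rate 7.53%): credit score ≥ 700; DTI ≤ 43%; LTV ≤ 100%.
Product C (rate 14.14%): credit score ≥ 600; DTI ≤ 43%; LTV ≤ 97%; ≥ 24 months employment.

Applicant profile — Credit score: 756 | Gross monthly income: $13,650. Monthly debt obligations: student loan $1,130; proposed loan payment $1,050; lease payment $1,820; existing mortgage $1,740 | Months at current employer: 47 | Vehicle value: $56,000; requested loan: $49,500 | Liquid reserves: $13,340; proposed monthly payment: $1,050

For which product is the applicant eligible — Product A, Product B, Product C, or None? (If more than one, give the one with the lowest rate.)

Total debts = (1,130 + 1,050 + 1,820 + 1,740) = 5,740; DTI = 5,740/13,650 = 42.1%.
LTV = 49,500/56,000 = 88.4%.
Reserves = 13,340/1,050 = 12.7 months.
Product A: score 756 ≥ 680; DTI 42.1% ≤ 50%; employment 47 ≥ 18 mo; reserves 12.7 ≥ 9 mo → qualifies.
Product B: score 756 ≥ 700; DTI 42.1% ≤ 43%; LTV 88.4% ≤ 100% → qualifies.
Product C: score 756 ≥ 600; DTI 42.1% ≤ 43%; LTV 88.4% ≤ 97%; employment 47 ≥ 24 mo → qualifies.
Qualifying: Product A, Product B, Product C. Lowest rate is 7.53% → Product B.

Product B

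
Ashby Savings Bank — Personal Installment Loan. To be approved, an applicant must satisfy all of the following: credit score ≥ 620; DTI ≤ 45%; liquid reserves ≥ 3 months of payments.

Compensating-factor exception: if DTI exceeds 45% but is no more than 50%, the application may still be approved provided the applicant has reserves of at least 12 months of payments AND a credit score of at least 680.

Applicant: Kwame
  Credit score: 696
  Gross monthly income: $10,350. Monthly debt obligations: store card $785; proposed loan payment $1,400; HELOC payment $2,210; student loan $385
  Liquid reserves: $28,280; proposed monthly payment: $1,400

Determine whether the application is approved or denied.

Approved

Credit score 696 ≥ 620 (meets base)
Total debts = (785 + 1,400 + 2,210 + 385) = 4,780. DTI: 4,780 ÷ 10,350 = 46.2%, over the 45% base limit.
Reserves = 28,280/1,400 = 20.2 months ≥ 3
46.2% falls in the override range (45%–50%), so the compensating-factor test applies.
Reserves 20.2 ≥ 12 months; credit score 696 ≥ 680.
Both override conditions satisfied; DTI exception granted.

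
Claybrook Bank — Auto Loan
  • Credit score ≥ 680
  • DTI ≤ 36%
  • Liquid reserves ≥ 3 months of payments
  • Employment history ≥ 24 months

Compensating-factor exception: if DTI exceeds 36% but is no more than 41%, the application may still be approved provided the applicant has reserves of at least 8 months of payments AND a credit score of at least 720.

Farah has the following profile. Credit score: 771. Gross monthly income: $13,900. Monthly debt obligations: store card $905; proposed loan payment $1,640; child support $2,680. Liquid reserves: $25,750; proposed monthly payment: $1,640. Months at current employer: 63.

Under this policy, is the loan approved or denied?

Credit score 771 ≥ 680 (meets base)
Total debts = (905 + 1,640 + 2,680) = 5,225. DTI = 5,225/13,900 = 37.6% > 36% — standard DTI limit exceeded.
Liquid reserves cover 25,750/1,640 = 15.7 months — ≥ 3 required
Employment 63 ≥ 24 months
37.6% falls in the override range (36%–41%), so the compensating-factor test applies.
Override check — reserves: 15.7 mo (ok); score: 771 (ok).
Both compensating conditions met → exception applies.

Approved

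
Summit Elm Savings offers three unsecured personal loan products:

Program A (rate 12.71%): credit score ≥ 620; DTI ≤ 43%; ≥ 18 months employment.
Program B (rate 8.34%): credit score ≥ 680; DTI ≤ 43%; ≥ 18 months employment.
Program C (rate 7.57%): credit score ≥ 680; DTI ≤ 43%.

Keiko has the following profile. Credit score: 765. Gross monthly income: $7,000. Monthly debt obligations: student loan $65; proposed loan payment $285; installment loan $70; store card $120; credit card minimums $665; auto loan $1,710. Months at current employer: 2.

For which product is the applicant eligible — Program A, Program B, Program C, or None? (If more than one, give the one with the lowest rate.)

Program C

Total debts = (65 + 285 + 70 + 120 + 665 + 1,710) = 2,915; DTI = 2,915/7,000 = 41.6%.
Program A: score 765 ≥ 620; DTI 41.6% ≤ 43%; employment 2 < 18 mo → does not qualify.
Program B: score 765 ≥ 680; DTI 41.6% ≤ 43%; employment 2 < 18 mo → does not qualify.
Program C: score 765 ≥ 680; DTI 41.6% ≤ 43% → qualifies.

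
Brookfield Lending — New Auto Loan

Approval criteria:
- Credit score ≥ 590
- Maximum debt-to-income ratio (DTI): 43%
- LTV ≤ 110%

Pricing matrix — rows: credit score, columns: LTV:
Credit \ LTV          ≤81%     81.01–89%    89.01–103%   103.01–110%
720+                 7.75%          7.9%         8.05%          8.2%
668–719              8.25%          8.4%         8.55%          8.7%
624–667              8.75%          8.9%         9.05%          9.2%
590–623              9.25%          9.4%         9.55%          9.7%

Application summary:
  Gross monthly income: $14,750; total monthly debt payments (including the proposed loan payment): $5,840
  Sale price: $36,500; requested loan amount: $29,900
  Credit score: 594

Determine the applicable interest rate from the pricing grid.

Credit score 594 ≥ 590; DTI: 5,840 ÷ 14,750 = 39.6%, within the 43% cap
LTV = 29,900/36,500 = 81.9% ≤ 110%
Credit 594 → row 590–623; LTV 81.9% → column 81.01–89%. Grid cell → 9.4%.

9.4%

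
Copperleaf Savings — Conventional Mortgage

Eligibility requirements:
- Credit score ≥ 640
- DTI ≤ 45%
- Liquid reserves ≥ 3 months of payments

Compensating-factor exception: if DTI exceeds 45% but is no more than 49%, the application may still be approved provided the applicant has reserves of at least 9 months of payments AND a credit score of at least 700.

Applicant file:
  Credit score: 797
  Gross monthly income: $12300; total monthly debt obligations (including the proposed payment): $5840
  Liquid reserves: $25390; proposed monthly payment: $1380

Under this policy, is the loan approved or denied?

Approved

Credit score 797 ≥ 640 (meets base)
DTI = 5,840/12,300 = 47.5% > 45% — standard DTI limit exceeded.
Reserves: 25,390 ÷ 1,380 = 18.4 months (meets 3-month minimum)
DTI 47.5% is within the 45%–49% exception band; checking compensating factors.
Override check — reserves: 18.4 mo (ok); score: 797 (ok).
Both compensating conditions met → exception applies.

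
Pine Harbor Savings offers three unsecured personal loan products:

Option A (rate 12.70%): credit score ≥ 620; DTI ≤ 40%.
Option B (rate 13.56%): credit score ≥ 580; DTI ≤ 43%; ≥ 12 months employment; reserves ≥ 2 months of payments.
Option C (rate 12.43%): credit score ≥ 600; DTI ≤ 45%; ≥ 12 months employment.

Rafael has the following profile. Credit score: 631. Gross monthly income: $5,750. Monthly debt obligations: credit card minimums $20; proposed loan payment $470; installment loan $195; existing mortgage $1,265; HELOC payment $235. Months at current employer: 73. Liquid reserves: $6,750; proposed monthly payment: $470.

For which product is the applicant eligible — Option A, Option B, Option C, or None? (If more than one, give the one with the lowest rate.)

Option C

Total debts = (20 + 470 + 195 + 1,265 + 235) = 2,185; DTI = 2,185/5,750 = 38%.
Reserves = 6,750/470 = 14.4 months.
Option A: score 631 ≥ 620; DTI 38% ≤ 40% → qualifies.
Option B: score 631 ≥ 580; DTI 38% ≤ 43%; employment 73 ≥ 12 mo; reserves 14.4 ≥ 2 mo → qualifies.
Option C: score 631 ≥ 600; DTI 38% ≤ 45%; employment 73 ≥ 12 mo → qualifies.
Qualifying: Option A, Option B, Option C. Lowest rate is 12.43% → Option C.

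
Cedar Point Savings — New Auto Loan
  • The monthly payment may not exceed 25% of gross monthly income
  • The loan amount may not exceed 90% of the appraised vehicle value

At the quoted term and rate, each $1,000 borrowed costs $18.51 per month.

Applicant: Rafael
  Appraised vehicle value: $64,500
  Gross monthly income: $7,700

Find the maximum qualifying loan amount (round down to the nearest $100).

Payment cap: 25% × $7,700 = $1,925/month.
At $18.51 per $1,000, that supports 1,925/18.51 × 1,000 ≈ $103,997 → $103,900.
LTV cap: 90% × $64,500 = $58,050 → $58,000.
Binding constraint: loan-to-value.

$58,000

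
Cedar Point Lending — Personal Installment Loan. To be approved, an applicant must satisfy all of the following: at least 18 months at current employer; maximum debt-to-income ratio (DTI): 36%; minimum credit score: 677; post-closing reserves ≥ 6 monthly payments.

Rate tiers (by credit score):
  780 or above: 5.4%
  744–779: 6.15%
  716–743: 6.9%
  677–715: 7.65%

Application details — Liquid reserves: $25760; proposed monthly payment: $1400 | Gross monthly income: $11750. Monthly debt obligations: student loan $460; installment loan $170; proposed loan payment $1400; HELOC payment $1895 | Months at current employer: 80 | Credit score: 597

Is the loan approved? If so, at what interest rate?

Denied

Credit score 597 < 677 (below minimum)
Employment 80 ≥ 18 months
Reserves = 25,760/1,400 = 18.4 months ≥ 6
Total monthly debts = (460 + 170 + 1,400 + 1,895) = 3,925. DTI: 3,925 ÷ 11,750 = 33.4%, within the 36% cap
Not all requirements met → denied.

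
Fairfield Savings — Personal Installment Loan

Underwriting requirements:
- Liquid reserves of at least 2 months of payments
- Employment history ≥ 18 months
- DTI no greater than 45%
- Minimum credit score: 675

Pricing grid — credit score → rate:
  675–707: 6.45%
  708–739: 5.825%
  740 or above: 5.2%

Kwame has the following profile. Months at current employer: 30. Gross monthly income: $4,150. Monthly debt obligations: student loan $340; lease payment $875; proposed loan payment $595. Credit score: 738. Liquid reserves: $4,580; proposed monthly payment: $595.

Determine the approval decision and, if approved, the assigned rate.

Approved at 5.825%

Credit score 738 ≥ 675 (meets minimum)
Total monthly debts = (340 + 875 + 595) = 1,810. DTI: 1,810 ÷ 4,150 = 43.6%, within the 45% cap
Liquid reserves cover 4,580/595 = 7.7 months — ≥ 2 required
Employment 30 ≥ 18 months
All requirements met. Score 738 falls in the 708–739 tier → 5.825%.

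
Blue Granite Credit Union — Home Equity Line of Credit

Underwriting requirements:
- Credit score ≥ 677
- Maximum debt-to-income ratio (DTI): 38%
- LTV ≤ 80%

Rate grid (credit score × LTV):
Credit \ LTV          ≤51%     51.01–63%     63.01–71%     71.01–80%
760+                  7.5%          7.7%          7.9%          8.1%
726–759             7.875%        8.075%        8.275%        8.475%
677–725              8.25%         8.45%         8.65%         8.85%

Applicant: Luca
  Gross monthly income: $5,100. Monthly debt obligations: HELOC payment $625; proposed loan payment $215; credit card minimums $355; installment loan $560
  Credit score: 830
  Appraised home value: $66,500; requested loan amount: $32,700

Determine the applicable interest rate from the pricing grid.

Credit score 830 ≥ 677; Total monthly debts = (625 + 215 + 355 + 560) = 1,755. Debt-to-income = 1,755/5,100 = 34.4% — meets 38% limit
LTV = 32,700/66,500 = 49.2% ≤ 80%
Credit 830 → row 760+; LTV 49.2% → column ≤51%. Grid cell → 7.5%.

7.5%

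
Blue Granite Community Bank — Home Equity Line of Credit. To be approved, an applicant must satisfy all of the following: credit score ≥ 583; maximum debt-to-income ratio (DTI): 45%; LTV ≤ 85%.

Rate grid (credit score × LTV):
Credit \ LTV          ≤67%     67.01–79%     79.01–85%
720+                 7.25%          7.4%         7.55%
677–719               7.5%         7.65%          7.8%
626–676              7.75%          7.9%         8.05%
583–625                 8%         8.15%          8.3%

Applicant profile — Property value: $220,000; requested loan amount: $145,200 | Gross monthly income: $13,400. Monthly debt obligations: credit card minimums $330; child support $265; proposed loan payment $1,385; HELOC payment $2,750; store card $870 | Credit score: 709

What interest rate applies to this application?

7.5%

Credit score 709 ≥ 583; Total monthly debts = (330 + 265 + 1,385 + 2,750 + 870) = 5,600. Debt-to-income = 5,600/13,400 = 41.8% — meets 45% limit
LTV = 145,200/220,000 = 66% ≤ 85%
Credit 709 → row 677–719; LTV 66% → column ≤67%. Grid cell → 7.5%.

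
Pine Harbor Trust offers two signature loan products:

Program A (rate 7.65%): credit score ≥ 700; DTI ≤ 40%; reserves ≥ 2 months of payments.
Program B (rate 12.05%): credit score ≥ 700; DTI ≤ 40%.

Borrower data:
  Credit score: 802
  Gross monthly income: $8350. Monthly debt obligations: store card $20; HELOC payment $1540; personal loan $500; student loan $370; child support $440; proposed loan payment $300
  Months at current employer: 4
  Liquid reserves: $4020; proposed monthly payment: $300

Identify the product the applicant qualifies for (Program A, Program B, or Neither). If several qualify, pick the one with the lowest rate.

Program A

Total debts = (20 + 1,540 + 500 + 370 + 440 + 300) = 3,170; DTI = 3,170/8,350 = 38%.
Reserves = 4,020/300 = 13.4 months.
Program A: score 802 ≥ 700; DTI 38% ≤ 40%; reserves 13.4 ≥ 2 mo → qualifies.
Program B: score 802 ≥ 700; DTI 38% ≤ 40% → qualifies.
Qualifying: Program A, Program B. Lowest rate is 7.65% → Program A.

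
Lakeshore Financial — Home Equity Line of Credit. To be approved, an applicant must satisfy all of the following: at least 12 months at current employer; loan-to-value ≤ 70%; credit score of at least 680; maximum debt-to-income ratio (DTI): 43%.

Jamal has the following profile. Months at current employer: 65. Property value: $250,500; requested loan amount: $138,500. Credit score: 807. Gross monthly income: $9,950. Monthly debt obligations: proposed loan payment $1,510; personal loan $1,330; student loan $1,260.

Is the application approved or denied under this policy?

Employment 65 ≥ 12 months
LTV = 138,500/250,500 = 55.3% ≤ 70%
Credit score 807 ≥ 680 (meets)
Total monthly debts = (1,510 + 1,330 + 1,260) = 4,100. Debt-to-income = 4,100/9,950 = 41.2% — meets 43% limit
All criteria satisfied.

Approved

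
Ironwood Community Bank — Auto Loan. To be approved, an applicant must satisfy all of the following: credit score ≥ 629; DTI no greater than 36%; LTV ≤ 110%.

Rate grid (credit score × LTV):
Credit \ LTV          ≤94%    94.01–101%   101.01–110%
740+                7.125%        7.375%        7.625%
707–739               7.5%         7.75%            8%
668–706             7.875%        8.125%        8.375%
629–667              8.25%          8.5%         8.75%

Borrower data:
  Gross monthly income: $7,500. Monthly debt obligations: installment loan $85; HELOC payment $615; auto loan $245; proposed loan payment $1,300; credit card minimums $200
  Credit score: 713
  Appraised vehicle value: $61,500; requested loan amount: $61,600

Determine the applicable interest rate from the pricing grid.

7.75%

Credit score 713 ≥ 629; Total monthly debts = (85 + 615 + 245 + 1,300 + 200) = 2,445. DTI: 2,445 ÷ 7,500 = 32.6%, within the 36% cap
Loan-to-value = 61,600/61,500 = 100.2% — pass (110% max)
Score 713 is in the 707–739 band; LTV 100.2% is in the 94.01–101% band → 7.75%.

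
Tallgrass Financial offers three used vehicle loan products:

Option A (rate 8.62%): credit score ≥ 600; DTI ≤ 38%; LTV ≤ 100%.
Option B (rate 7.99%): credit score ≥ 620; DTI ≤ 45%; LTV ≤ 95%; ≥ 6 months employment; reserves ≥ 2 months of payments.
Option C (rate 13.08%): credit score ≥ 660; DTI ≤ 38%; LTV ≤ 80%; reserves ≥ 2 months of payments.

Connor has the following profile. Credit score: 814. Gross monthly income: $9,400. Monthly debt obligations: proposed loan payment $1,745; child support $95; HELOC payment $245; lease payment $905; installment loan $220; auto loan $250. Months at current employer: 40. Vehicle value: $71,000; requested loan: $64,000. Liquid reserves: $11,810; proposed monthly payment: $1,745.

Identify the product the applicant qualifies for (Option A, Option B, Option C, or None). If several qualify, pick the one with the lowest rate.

Option B

Total debts = (1,745 + 95 + 245 + 905 + 220 + 250) = 3,460; DTI = 3,460/9,400 = 36.8%.
LTV = 64,000/71,000 = 90.1%.
Reserves = 11,810/1,745 = 6.8 months.
Option A: score 814 ≥ 600; DTI 36.8% ≤ 38%; LTV 90.1% ≤ 100% → qualifies.
Option B: score 814 ≥ 620; DTI 36.8% ≤ 45%; LTV 90.1% ≤ 95%; employment 40 ≥ 6 mo; reserves 6.8 ≥ 2 mo → qualifies.
Option C: score 814 ≥ 660; DTI 36.8% ≤ 38%; LTV 90.1% > 80%; reserves 6.8 ≥ 2 mo → does not qualify.
Qualifying: Option A, Option B. Lowest rate is 7.99% → Option B.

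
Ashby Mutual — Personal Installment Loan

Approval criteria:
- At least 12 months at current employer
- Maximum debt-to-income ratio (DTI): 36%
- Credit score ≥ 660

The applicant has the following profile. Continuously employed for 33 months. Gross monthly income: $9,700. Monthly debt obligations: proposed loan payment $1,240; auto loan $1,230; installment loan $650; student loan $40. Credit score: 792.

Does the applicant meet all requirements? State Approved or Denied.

Employment 33 ≥ 12 months
Total monthly debts = (1,240 + 1,230 + 650 + 40) = 3,160. DTI = 3,160/9,700 = 32.6% ≤ 36%
Credit score 792 ≥ 660 (meets)
All criteria satisfied.

Approved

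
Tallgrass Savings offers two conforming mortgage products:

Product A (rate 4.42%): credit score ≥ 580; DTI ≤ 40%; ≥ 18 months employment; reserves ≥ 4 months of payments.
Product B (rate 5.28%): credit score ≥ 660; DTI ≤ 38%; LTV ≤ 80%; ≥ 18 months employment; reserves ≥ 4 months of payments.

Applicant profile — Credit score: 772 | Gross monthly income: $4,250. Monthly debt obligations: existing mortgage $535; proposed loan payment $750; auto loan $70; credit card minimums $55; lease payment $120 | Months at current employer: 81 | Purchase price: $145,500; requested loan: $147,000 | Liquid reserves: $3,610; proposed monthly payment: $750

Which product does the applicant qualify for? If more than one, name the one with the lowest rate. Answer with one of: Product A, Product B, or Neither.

Product A

Total debts = (535 + 750 + 70 + 55 + 120) = 1,530; DTI = 1,530/4,250 = 36%.
LTV = 147,000/145,500 = 101%.
Reserves = 3,610/750 = 4.8 months.
Product A: score 772 ≥ 580; DTI 36% ≤ 40%; employment 81 ≥ 18 mo; reserves 4.8 ≥ 4 mo → qualifies.
Product B: score 772 ≥ 660; DTI 36% ≤ 38%; LTV 101% > 80%; employment 81 ≥ 18 mo; reserves 4.8 ≥ 4 mo → does not qualify.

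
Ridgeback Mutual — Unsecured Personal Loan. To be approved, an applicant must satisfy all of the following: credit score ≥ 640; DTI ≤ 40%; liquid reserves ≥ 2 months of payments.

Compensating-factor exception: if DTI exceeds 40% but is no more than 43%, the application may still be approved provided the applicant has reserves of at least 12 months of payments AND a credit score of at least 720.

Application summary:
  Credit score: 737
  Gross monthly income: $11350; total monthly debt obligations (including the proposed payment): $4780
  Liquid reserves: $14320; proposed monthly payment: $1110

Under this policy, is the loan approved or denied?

Credit score 737 ≥ 640 (meets base)
DTI = 4,780/11,350 = 42.1% > 40% — standard DTI limit exceeded.
Reserves = 14,320/1,110 = 12.9 months ≥ 2
42.1% falls in the override range (40%–43%), so the compensating-factor test applies.
Reserves 12.9 ≥ 12 months; credit score 737 ≥ 720.
Both compensating conditions met → exception applies.

Approved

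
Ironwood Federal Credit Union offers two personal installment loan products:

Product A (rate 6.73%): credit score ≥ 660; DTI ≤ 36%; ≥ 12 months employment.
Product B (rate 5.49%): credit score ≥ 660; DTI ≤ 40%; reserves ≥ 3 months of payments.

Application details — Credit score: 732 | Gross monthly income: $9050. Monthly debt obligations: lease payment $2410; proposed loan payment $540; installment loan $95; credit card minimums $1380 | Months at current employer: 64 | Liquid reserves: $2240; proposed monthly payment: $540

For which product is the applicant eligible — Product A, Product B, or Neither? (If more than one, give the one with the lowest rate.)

Total debts = (2,410 + 540 + 95 + 1,380) = 4,425; DTI = 4,425/9,050 = 48.9%.
Reserves = 2,240/540 = 4.1 months.
Product A: score 732 ≥ 660; DTI 48.9% > 36%; employment 64 ≥ 12 mo → does not qualify.
Product B: score 732 ≥ 660; DTI 48.9% > 40%; reserves 4.1 ≥ 3 mo → does not qualify.

Neither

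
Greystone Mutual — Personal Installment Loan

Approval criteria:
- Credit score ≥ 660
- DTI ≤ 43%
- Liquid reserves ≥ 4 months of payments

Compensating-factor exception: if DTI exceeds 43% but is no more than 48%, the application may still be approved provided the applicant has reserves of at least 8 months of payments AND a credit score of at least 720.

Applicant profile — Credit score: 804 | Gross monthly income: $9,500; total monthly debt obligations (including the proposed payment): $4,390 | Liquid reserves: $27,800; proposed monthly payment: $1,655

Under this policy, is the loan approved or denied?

Approved

Credit score 804 ≥ 660 (meets base)
DTI: 4,390 ÷ 9,500 = 46.2%, over the 43% base limit.
Reserves = 27,800/1,655 = 16.8 months ≥ 4
46.2% falls in the override range (43%–48%), so the compensating-factor test applies.
Override check — reserves: 16.8 mo (ok); score: 804 (ok).
Both override conditions satisfied; DTI exception granted.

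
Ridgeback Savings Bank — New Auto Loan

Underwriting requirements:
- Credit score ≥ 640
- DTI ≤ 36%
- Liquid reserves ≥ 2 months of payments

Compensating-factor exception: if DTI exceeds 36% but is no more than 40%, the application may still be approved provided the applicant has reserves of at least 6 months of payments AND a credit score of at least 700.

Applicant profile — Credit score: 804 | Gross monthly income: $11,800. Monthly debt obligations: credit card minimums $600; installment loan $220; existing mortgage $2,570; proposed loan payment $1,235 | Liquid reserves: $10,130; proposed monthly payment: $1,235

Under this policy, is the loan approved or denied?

Approved

Credit score 804 ≥ 640 (meets base)
Total debts = (600 + 220 + 2,570 + 1,235) = 4,625. DTI: 4,625 ÷ 11,800 = 39.2%, over the 36% base limit.
Reserves = 10,130/1,235 = 8.2 months ≥ 2
DTI 39.2% is within the 36%–40% exception band; checking compensating factors.
Reserves 8.2 ≥ 6 months; credit score 804 ≥ 700.
Both override conditions satisfied; DTI exception granted.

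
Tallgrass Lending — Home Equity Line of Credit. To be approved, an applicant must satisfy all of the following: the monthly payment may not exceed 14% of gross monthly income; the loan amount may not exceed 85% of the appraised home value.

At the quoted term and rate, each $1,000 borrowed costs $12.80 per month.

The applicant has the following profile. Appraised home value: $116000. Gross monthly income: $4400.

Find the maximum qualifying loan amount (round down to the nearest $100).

$48,100

Payment cap: 14% × $4,400 = $616/month.
At $12.80 per $1,000, that supports 616/12.80 × 1,000 ≈ $48,125 → $48,100.
LTV cap: 85% × $116,000 = $98,600 → $98,600.
Binding constraint: payment-to-income.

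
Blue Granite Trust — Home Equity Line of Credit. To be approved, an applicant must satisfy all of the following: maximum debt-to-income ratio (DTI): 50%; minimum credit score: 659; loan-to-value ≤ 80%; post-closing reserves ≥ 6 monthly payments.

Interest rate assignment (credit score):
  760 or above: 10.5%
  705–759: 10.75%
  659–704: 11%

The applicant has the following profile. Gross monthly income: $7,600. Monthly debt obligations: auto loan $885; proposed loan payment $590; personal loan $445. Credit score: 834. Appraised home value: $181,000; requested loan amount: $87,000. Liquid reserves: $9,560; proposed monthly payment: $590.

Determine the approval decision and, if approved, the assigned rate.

Credit score 834 ≥ 659 (meets minimum)
Reserves = 9,560/590 = 16.2 months ≥ 6
Loan-to-value = 87,000/181,000 = 48.1% — pass (80% max)
Total monthly debts = (885 + 590 + 445) = 1,920. DTI = 1,920/7,600 = 25.3% ≤ 50%
All requirements met. Score 834 falls in the 760 or above tier → 10.5%.

Approved at 10.5%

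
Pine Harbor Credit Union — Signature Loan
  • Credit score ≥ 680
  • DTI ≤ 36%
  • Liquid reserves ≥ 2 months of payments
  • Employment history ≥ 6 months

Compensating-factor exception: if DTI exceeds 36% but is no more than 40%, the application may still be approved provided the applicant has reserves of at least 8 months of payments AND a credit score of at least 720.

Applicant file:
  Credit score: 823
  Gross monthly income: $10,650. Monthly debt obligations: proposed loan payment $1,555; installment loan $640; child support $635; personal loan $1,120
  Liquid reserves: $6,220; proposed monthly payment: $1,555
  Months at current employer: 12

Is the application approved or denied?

Denied

Credit score 823 ≥ 680 (meets base)
Total debts = (1,555 + 640 + 635 + 1,120) = 3,950. DTI = 3,950/10,650 = 37.1% > 36% — standard DTI limit exceeded.
Liquid reserves cover 6,220/1,555 = 4.0 months — ≥ 2 required
Employment 12 ≥ 6 months
DTI 37.1% is within the 36%–40% exception band; checking compensating factors.
Reserves 4.0 < 8 months; credit score 823 ≥ 720.
Compensating-factor requirement not fully met.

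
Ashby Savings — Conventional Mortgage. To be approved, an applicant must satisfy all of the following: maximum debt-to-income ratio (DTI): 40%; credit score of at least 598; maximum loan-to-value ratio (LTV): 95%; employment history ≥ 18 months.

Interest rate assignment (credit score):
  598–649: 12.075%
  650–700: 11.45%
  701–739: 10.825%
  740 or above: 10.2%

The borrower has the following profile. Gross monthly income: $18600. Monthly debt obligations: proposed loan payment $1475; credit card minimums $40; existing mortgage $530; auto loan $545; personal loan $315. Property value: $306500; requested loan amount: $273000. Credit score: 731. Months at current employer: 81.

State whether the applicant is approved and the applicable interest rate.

Credit score 731 ≥ 598 (meets minimum)
Total monthly debts = (1,475 + 40 + 530 + 545 + 315) = 2,905. DTI = 2,905/18,600 = 15.6% ≤ 40%
Employment 81 ≥ 18 months
LTV = 273,000/306,500 = 89.1% ≤ 95%
All requirements met. Score 731 falls in the 701–739 tier → 10.825%.

Approved at 10.825%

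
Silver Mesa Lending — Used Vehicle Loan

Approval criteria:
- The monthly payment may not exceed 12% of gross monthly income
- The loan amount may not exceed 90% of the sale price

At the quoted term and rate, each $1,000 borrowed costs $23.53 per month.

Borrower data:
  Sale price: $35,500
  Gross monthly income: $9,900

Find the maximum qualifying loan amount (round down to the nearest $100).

Payment cap: 12% × $9,900 = $1,188/month.
At $23.53 per $1,000, that supports 1,188/23.53 × 1,000 ≈ $50,488 → $50,400.
LTV cap: 90% × $35,500 = $31,950 → $31,900.
Binding constraint: loan-to-value.

$31,900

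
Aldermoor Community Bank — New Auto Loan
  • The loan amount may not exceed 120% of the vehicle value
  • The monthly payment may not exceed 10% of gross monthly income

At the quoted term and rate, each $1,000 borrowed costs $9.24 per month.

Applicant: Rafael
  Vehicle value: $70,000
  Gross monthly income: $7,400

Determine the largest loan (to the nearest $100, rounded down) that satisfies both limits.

Payment cap: 10% × $7,400 = $740/month.
At $9.24 per $1,000, that supports 740/9.24 × 1,000 ≈ $80,086 → $80,000.
LTV cap: 120% × $70,000 = $84,000 → $84,000.
Binding constraint: payment-to-income.

$80,000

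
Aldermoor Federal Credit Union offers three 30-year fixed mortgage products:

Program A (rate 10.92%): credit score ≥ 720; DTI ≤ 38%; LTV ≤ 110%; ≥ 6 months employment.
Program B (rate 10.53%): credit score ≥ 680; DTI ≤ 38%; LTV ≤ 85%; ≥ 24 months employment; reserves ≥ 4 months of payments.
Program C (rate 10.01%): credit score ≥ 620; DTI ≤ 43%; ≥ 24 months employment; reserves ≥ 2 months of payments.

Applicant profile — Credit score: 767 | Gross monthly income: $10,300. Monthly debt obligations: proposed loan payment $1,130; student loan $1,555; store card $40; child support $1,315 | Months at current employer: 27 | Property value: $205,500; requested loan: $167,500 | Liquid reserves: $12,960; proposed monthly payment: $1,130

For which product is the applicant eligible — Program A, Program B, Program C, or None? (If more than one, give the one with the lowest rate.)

Total debts = (1,130 + 1,555 + 40 + 1,315) = 4,040; DTI = 4,040/10,300 = 39.2%.
LTV = 167,500/205,500 = 81.5%.
Reserves = 12,960/1,130 = 11.5 months.
Program A: score 767 ≥ 720; DTI 39.2% > 38%; LTV 81.5% ≤ 110%; employment 27 ≥ 6 mo → does not qualify.
Program B: score 767 ≥ 680; DTI 39.2% > 38%; LTV 81.5% ≤ 85%; employment 27 ≥ 24 mo; reserves 11.5 ≥ 4 mo → does not qualify.
Program C: score 767 ≥ 620; DTI 39.2% ≤ 43%; employment 27 ≥ 24 mo; reserves 11.5 ≥ 2 mo → qualifies.

Program C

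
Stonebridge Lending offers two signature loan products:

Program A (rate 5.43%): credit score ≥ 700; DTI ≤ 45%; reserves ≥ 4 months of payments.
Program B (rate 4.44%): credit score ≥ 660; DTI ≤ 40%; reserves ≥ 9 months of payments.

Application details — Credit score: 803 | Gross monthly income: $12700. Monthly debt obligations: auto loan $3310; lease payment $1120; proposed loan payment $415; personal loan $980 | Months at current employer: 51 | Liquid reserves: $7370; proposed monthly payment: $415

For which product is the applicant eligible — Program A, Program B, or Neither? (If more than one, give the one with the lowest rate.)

Total debts = (3,310 + 1,120 + 415 + 980) = 5,825; DTI = 5,825/12,700 = 45.9%.
Reserves = 7,370/415 = 17.8 months.
Program A: score 803 ≥ 700; DTI 45.9% > 45%; reserves 17.8 ≥ 4 mo → does not qualify.
Program B: score 803 ≥ 660; DTI 45.9% > 40%; reserves 17.8 ≥ 9 mo → does not qualify.

Neither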